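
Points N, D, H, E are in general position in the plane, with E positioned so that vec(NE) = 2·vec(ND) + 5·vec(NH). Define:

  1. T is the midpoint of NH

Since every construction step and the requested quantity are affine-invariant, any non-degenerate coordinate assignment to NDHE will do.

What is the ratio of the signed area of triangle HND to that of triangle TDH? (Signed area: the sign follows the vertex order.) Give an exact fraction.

Set N = (0, 0), D = (1, 0), H = (0, 1), E = (2, 5); any affine frame gives the same invariant.
1. T is the midpoint of NH ⇒ T = (0, 1/2)
2·[HND] = 1, 2·[TDH] = 1/2
[HND]:[TDH] = 1:1/2 = 2

[HND]:[TDH] = 2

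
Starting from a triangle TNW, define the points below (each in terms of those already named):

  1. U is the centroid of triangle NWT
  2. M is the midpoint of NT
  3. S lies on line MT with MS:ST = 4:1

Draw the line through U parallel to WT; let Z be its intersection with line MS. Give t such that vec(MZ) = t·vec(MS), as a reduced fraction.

t = 5/12

Assign T = (0, 0), N = (1, 0), W = (0, 1) — the answer is frame-independent, so this choice is without loss of generality.
1. U is the centroid of triangle NWT ⇒ U = (1/3, 1/3)
2. M is the midpoint of NT ⇒ M = (1/2, 0)
3. S lies on line MT with MS:ST = 4:1 ⇒ S = (1/10, 0)
through U parallel to WT: direction (0, -1); meets MS at Z = (1/3, 0)
Z = M + t·(S−M) with t = 5/12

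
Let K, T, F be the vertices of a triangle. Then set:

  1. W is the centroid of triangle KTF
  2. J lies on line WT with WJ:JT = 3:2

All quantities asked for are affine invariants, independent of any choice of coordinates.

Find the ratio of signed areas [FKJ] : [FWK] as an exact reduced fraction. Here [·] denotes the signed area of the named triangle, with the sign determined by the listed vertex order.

[FKJ]:[FWK] = -11/5

Assign K = (0, 0), T = (1, 0), F = (0, 1) — the answer is frame-independent, so this choice is without loss of generality.
1. W is the centroid of triangle KTF ⇒ W = (1/3, 1/3)
2. J lies on line WT with WJ:JT = 3:2 ⇒ J = (11/15, 2/15)
2·[FKJ] = 11/15, 2·[FWK] = -1/3
[FKJ]:[FWK] = 11/15:-1/3 = -11/5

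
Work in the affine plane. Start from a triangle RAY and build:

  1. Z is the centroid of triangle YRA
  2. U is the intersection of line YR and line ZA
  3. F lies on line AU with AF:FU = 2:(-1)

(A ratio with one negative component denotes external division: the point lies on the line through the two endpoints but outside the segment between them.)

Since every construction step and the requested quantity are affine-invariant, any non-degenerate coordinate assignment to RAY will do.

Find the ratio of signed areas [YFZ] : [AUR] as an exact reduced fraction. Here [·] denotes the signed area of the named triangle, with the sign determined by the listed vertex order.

Assign R = (0, 0), A = (1, 0), Y = (0, 1) — the answer is frame-independent, so this choice is without loss of generality.
1. Z is the centroid of triangle YRA ⇒ Z = (1/3, 1/3)
2. U is the intersection of line YR and line ZA ⇒ U = (0, 1/2)
3. F lies on line AU with AF:FU = 2:(-1) ⇒ F = (-1, 1)
2·[YFZ] = 2/3, 2·[AUR] = 1/2
[YFZ]:[AUR] = 2/3:1/2 = 4/3

[YFZ]:[AUR] = 4/3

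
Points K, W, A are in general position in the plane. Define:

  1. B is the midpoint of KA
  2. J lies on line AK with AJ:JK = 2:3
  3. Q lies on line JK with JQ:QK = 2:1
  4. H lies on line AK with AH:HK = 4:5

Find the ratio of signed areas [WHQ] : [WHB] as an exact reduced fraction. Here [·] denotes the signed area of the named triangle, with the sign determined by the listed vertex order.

Assign K = (0, 0), W = (1, 0), A = (0, 1) — the answer is frame-independent, so this choice is without loss of generality.
1. B is the midpoint of KA ⇒ B = (0, 1/2)
2. J lies on line AK with AJ:JK = 2:3 ⇒ J = (0, 3/5)
3. Q lies on line JK with JQ:QK = 2:1 ⇒ Q = (0, 1/5)
4. H lies on line AK with AH:HK = 4:5 ⇒ H = (0, 5/9)
2·[WHQ] = 16/45, 2·[WHB] = 1/18
[WHQ]:[WHB] = 16/45:1/18 = 32/5

[WHQ]:[WHB] = 32/5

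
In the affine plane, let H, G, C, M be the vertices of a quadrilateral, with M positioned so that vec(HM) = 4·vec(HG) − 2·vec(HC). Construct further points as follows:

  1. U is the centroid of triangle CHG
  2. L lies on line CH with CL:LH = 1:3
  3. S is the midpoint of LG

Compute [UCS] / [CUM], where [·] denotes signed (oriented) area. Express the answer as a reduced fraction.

[UCS]:[CUM] = -3/40

Choose coordinates H = (0, 0), G = (1, 0), C = (0, 1), M = (4, -2).
1. U is the centroid of triangle CHG ⇒ U = (1/3, 1/3)
2. L lies on line CH with CL:LH = 1:3 ⇒ L = (0, 3/4)
3. S is the midpoint of LG ⇒ S = (1/2, 3/8)
2·[UCS] = -1/8, 2·[CUM] = 5/3
[UCS]:[CUM] = -1/8:5/3 = -3/40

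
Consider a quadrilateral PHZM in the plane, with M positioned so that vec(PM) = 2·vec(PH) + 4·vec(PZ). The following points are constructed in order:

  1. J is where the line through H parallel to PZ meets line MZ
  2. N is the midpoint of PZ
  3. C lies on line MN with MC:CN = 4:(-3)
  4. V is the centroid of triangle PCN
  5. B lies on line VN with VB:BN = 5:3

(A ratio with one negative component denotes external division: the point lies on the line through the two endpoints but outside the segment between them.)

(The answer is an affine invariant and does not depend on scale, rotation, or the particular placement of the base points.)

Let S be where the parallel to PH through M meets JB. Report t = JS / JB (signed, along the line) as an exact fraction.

Set P = (0, 0), H = (1, 0), Z = (0, 1), M = (2, 4); any affine frame gives the same invariant.
1. J is where the line through H parallel to PZ meets line MZ ⇒ J = (1, 5/2)
2. N is the midpoint of PZ ⇒ N = (0, 1/2)
3. C lies on line MN with MC:CN = 4:(-3) ⇒ C = (-6, -10)
4. V is the centroid of triangle PCN ⇒ V = (-2, -19/6)
5. B lies on line VN with VB:BN = 5:3 ⇒ B = (-3/4, -7/8)
through M parallel to PH: direction (1, 0); meets JB at S = (16/9, 4)
S = J + t·(B−J) with t = -4/9

t = -4/9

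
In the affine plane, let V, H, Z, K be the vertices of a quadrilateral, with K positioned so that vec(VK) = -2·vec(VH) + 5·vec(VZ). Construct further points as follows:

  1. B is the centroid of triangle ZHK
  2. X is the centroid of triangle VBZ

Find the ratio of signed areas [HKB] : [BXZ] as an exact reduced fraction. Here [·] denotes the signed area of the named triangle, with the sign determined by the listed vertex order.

[HKB]:[BXZ] = 6

Work in coordinates with V = (0, 0), H = (1, 0), Z = (0, 1), K = (-2, 5).
1. B is the centroid of triangle ZHK ⇒ B = (-1/3, 2)
2. X is the centroid of triangle VBZ ⇒ X = (-1/9, 1)
2·[HKB] = 2/3, 2·[BXZ] = 1/9
[HKB]:[BXZ] = 2/3:1/9 = 6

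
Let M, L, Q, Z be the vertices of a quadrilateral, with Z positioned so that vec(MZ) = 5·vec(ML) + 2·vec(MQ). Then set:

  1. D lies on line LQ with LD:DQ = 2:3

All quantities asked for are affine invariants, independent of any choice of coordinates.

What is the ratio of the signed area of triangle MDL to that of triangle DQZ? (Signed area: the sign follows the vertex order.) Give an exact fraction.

Set M = (0, 0), L = (1, 0), Q = (0, 1), Z = (5, 2); any affine frame gives the same invariant.
1. D lies on line LQ with LD:DQ = 2:3 ⇒ D = (3/5, 2/5)
2·[MDL] = -2/5, 2·[DQZ] = -18/5
[MDL]:[DQZ] = -2/5:-18/5 = 1/9

[MDL]:[DQZ] = 1/9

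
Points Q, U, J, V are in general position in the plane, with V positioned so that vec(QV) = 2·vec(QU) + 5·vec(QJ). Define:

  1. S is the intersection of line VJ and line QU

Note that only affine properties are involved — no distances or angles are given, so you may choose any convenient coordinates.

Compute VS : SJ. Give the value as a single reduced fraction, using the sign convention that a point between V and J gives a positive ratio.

VS:SJ = -5

Assign Q = (0, 0), U = (1, 0), J = (0, 1), V = (2, 5) — the answer is frame-independent, so this choice is without loss of generality.
1. S is the intersection of line VJ and line QU ⇒ S = (-1/2, 0)
S = V + t·(J−V) with t = 5/4, so VS:SJ = t:(1−t) = 5/4:-1/4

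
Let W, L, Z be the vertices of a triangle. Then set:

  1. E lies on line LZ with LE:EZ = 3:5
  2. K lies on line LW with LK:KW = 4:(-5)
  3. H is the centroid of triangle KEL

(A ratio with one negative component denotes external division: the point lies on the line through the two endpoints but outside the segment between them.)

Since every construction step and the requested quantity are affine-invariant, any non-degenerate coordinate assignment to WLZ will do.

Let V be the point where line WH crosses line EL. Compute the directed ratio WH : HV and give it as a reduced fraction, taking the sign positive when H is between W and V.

WH:HV = -7/4

Assign W = (0, 0), L = (1, 0), Z = (0, 1) — the answer is frame-independent, so this choice is without loss of generality.
1. E lies on line LZ with LE:EZ = 3:5 ⇒ E = (5/8, 3/8)
2. K lies on line LW with LK:KW = 4:(-5) ⇒ K = (5, 0)
3. H is the centroid of triangle KEL ⇒ H = (53/24, 1/8)
line WH meets EL at V = (53/56, 3/56)
H = W + t·(V−W) with t = 7/3, so WH:HV = 7/3:-4/3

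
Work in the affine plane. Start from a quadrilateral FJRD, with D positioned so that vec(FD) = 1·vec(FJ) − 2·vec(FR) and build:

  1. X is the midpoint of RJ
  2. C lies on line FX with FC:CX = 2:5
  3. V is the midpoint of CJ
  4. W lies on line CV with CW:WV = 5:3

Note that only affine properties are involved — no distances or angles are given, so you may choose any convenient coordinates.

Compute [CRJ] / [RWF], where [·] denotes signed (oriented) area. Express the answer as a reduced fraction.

[CRJ]:[RWF] = 40/23

Work in coordinates with F = (0, 0), J = (1, 0), R = (0, 1), D = (1, -2).
1. X is the midpoint of RJ ⇒ X = (1/2, 1/2)
2. C lies on line FX with FC:CX = 2:5 ⇒ C = (1/7, 1/7)
3. V is the midpoint of CJ ⇒ V = (4/7, 1/14)
4. W lies on line CV with CW:WV = 5:3 ⇒ W = (23/56, 11/112)
2·[CRJ] = -5/7, 2·[RWF] = -23/56
[CRJ]:[RWF] = -5/7:-23/56 = 40/23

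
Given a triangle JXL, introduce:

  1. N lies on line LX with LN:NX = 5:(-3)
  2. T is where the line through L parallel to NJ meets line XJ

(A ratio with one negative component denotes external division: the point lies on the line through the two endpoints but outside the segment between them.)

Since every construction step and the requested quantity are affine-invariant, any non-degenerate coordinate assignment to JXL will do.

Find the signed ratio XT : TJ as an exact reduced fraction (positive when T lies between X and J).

Work in coordinates with J = (0, 0), X = (1, 0), L = (0, 1).
1. N lies on line LX with LN:NX = 5:(-3) ⇒ N = (5/2, -3/2)
2. T is where the line through L parallel to NJ meets line XJ ⇒ T = (5/3, 0)
T = X + t·(J−X) with t = -2/3, so XT:TJ = t:(1−t) = -2/3:5/3

XT:TJ = -2/5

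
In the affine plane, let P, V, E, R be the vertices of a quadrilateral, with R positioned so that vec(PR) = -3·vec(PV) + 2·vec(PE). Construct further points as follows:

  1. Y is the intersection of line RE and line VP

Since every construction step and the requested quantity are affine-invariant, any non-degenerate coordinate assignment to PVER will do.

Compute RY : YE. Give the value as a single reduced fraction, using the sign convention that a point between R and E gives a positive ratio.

RY:YE = -2

Assign P = (0, 0), V = (1, 0), E = (0, 1), R = (-3, 2) — the answer is frame-independent, so this choice is without loss of generality.
1. Y is the intersection of line RE and line VP ⇒ Y = (3, 0)
Y = R + t·(E−R) with t = 2, so RY:YE = t:(1−t) = 2:-1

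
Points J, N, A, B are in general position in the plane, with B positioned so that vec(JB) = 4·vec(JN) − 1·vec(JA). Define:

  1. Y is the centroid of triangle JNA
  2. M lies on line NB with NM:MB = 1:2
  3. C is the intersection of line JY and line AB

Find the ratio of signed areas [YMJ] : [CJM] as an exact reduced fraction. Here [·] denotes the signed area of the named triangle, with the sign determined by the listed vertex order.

[YMJ]:[CJM] = -1/2

Choose coordinates J = (0, 0), N = (1, 0), A = (0, 1), B = (4, -1).
1. Y is the centroid of triangle JNA ⇒ Y = (1/3, 1/3)
2. M lies on line NB with NM:MB = 1:2 ⇒ M = (2, -1/3)
3. C is the intersection of line JY and line AB ⇒ C = (2/3, 2/3)
2·[YMJ] = -7/9, 2·[CJM] = 14/9
[YMJ]:[CJM] = -7/9:14/9 = -1/2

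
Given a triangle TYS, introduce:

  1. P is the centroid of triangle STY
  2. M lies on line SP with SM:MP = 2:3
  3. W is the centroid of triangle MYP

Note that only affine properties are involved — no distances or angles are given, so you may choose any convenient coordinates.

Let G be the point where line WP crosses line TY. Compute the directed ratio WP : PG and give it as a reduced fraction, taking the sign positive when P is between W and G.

Set T = (0, 0), Y = (1, 0), S = (0, 1); any affine frame gives the same invariant.
1. P is the centroid of triangle STY ⇒ P = (1/3, 1/3)
2. M lies on line SP with SM:MP = 2:3 ⇒ M = (2/15, 11/15)
3. W is the centroid of triangle MYP ⇒ W = (22/45, 16/45)
line WP meets TY at G = (-2, 0)
P = W + t·(G−W) with t = 1/16, so WP:PG = 1/16:15/16

WP:PG = 1/15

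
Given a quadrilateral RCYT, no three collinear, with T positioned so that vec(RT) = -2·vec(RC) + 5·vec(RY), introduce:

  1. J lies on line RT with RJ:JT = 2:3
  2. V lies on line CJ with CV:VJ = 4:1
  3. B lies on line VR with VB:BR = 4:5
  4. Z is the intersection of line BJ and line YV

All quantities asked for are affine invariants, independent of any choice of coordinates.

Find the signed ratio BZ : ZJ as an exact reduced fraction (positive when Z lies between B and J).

BZ:ZJ = -44/9

Set R = (0, 0), C = (1, 0), Y = (0, 1), T = (-2, 5); any affine frame gives the same invariant.
1. J lies on line RT with RJ:JT = 2:3 ⇒ J = (-4/5, 2)
2. V lies on line CJ with CV:VJ = 4:1 ⇒ V = (-11/25, 8/5)
3. B lies on line VR with VB:BR = 4:5 ⇒ B = (-11/45, 8/9)
4. Z is the intersection of line BJ and line YV ⇒ Z = (-33/35, 16/7)
Z = B + t·(J−B) with t = 44/35, so BZ:ZJ = t:(1−t) = 44/35:-9/35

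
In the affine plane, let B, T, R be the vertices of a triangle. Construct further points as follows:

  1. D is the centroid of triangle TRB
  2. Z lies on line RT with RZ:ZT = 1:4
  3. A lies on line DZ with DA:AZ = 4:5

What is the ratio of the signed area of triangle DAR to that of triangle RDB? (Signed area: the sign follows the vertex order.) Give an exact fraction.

[DAR]:[RDB] = -4/45

Choose coordinates B = (0, 0), T = (1, 0), R = (0, 1).
1. D is the centroid of triangle TRB ⇒ D = (1/3, 1/3)
2. Z lies on line RT with RZ:ZT = 1:4 ⇒ Z = (1/5, 4/5)
3. A lies on line DZ with DA:AZ = 4:5 ⇒ A = (37/135, 73/135)
2·[DAR] = 4/135, 2·[RDB] = -1/3
[DAR]:[RDB] = 4/135:-1/3 = -4/45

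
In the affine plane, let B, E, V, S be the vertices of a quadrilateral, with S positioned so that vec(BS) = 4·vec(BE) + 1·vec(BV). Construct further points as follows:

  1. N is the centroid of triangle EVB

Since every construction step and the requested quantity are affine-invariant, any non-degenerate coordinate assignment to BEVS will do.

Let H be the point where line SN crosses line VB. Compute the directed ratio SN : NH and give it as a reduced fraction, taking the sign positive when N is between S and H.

SN:NH = 11

Work in coordinates with B = (0, 0), E = (1, 0), V = (0, 1), S = (4, 1).
1. N is the centroid of triangle EVB ⇒ N = (1/3, 1/3)
line SN meets VB at H = (0, 3/11)
N = S + t·(H−S) with t = 11/12, so SN:NH = 11/12:1/12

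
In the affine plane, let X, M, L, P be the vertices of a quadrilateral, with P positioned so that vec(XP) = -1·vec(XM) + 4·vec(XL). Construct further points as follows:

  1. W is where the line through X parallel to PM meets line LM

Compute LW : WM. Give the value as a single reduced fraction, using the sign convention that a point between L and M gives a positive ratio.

LW:WM = -1/2

Set X = (0, 0), M = (1, 0), L = (0, 1), P = (-1, 4); any affine frame gives the same invariant.
1. W is where the line through X parallel to PM meets line LM ⇒ W = (-1, 2)
W = L + t·(M−L) with t = -1, so LW:WM = t:(1−t) = -1:2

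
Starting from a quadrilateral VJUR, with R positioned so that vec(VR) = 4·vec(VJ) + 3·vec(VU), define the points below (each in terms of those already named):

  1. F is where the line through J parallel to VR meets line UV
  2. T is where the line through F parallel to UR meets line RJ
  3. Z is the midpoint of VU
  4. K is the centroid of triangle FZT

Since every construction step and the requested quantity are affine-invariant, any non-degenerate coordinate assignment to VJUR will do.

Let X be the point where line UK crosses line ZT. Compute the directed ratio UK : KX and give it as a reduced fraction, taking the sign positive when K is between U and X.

Set V = (0, 0), J = (1, 0), U = (0, 1), R = (4, 3); any affine frame gives the same invariant.
1. F is where the line through J parallel to VR meets line UV ⇒ F = (0, -3/4)
2. T is where the line through F parallel to UR meets line RJ ⇒ T = (1/2, -1/2)
3. Z is the midpoint of VU ⇒ Z = (0, 1/2)
4. K is the centroid of triangle FZT ⇒ K = (1/6, -1/4)
line UK meets ZT at X = (1/11, 7/22)
K = U + t·(X−U) with t = 11/6, so UK:KX = 11/6:-5/6

UK:KX = -11/5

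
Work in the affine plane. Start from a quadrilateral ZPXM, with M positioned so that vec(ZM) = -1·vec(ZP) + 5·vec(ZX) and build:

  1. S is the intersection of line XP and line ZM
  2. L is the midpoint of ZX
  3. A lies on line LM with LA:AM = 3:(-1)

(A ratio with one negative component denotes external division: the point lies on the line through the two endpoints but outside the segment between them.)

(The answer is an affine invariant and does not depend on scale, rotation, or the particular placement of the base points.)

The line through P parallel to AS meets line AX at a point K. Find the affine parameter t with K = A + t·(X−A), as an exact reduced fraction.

Work in coordinates with Z = (0, 0), P = (1, 0), X = (0, 1), M = (-1, 5).
1. S is the intersection of line XP and line ZM ⇒ S = (-1/4, 5/4)
2. L is the midpoint of ZX ⇒ L = (0, 1/2)
3. A lies on line LM with LA:AM = 3:(-1) ⇒ A = (-3/2, 29/4)
through P parallel to AS: direction (5/4, -6); meets AX at K = (6, -24)
K = A + t·(X−A) with t = 5

t = 5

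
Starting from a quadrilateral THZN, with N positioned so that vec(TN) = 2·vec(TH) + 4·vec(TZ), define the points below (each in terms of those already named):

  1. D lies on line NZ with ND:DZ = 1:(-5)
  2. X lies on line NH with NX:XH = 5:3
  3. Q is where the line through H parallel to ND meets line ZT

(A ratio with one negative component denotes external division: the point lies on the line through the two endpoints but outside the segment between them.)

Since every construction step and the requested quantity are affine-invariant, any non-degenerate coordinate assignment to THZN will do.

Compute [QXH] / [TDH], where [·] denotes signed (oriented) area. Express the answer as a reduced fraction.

[QXH]:[TDH] = 15/76

Choose coordinates T = (0, 0), H = (1, 0), Z = (0, 1), N = (2, 4).
1. D lies on line NZ with ND:DZ = 1:(-5) ⇒ D = (5/2, 19/4)
2. X lies on line NH with NX:XH = 5:3 ⇒ X = (11/8, 3/2)
3. Q is where the line through H parallel to ND meets line ZT ⇒ Q = (0, -3/2)
2·[QXH] = -15/16, 2·[TDH] = -19/4
[QXH]:[TDH] = -15/16:-19/4 = 15/76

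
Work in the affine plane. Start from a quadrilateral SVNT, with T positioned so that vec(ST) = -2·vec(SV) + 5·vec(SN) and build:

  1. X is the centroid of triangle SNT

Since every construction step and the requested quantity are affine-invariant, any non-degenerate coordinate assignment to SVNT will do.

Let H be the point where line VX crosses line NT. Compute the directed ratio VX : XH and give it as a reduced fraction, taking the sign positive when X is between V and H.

Work in coordinates with S = (0, 0), V = (1, 0), N = (0, 1), T = (-2, 5).
1. X is the centroid of triangle SNT ⇒ X = (-2/3, 2)
line VX meets NT at H = (-1/4, 3/2)
X = V + t·(H−V) with t = 4/3, so VX:XH = 4/3:-1/3

VX:XH = -4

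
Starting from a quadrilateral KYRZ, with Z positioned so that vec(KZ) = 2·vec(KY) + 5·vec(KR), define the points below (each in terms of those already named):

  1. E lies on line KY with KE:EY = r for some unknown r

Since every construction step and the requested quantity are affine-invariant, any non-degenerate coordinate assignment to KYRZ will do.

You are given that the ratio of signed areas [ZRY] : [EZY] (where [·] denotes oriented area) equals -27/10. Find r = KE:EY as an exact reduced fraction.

r = 5/4

Choose coordinates K = (0, 0), Y = (1, 0), R = (0, 1), Z = (2, 5).
1. With KE:EY = r, write λ = r/(r+1) so E = K + λ·(Y−K); E is affine-linear in λ
Every point depending on E is an affine combination of E and λ-independent points, so each such coordinate is linear in λ; the λ² term in each signed area is a multiple of (Y−K)×(Y−K) = 0, so 2·[ZRY] and 2·[EZY] are each linear in λ. Evaluating at λ=0 and λ=1:
  2·[ZRY] = 6,   2·[EZY] = 5·λ − 5
So [ZRY]:[EZY] = (6) / (5·λ − 5). Setting this equal to -27/10:
  6 = -27/10·(5·λ − 5)  ⇒  λ = 5/9
Then r = λ/(1−λ) = (5/9)/(4/9) = 5/4. Check: with r = 5/4, E = (5/9, 0) and [ZRY]:[EZY] = -27/10 as required.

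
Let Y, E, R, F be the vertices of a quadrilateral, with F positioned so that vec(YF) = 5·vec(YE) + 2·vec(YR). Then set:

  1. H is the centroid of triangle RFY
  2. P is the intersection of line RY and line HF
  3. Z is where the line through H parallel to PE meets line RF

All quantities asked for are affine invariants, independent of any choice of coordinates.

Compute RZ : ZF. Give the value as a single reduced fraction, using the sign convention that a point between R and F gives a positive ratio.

Set Y = (0, 0), E = (1, 0), R = (0, 1), F = (5, 2); any affine frame gives the same invariant.
1. H is the centroid of triangle RFY ⇒ H = (5/3, 1)
2. P is the intersection of line RY and line HF ⇒ P = (0, 1/2)
3. Z is where the line through H parallel to PE meets line RF ⇒ Z = (25/21, 26/21)
Z = R + t·(F−R) with t = 5/21, so RZ:ZF = t:(1−t) = 5/21:16/21

RZ:ZF = 5/16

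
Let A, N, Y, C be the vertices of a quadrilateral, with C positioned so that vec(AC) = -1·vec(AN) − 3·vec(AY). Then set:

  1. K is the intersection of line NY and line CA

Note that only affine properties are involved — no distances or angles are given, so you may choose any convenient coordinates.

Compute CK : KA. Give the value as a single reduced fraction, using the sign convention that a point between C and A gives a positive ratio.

CK:KA = -5

Choose coordinates A = (0, 0), N = (1, 0), Y = (0, 1), C = (-1, -3).
1. K is the intersection of line NY and line CA ⇒ K = (1/4, 3/4)
K = C + t·(A−C) with t = 5/4, so CK:KA = t:(1−t) = 5/4:-1/4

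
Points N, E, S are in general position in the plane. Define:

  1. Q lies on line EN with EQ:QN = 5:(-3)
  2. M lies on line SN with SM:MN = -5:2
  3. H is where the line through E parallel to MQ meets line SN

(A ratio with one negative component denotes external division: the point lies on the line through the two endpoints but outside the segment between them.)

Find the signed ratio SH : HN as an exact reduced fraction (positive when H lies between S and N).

Assign N = (0, 0), E = (1, 0), S = (0, 1) — the answer is frame-independent, so this choice is without loss of generality.
1. Q lies on line EN with EQ:QN = 5:(-3) ⇒ Q = (-3/2, 0)
2. M lies on line SN with SM:MN = -5:2 ⇒ M = (0, -2/3)
3. H is where the line through E parallel to MQ meets line SN ⇒ H = (0, 4/9)
H = S + t·(N−S) with t = 5/9, so SH:HN = t:(1−t) = 5/9:4/9

SH:HN = 5/4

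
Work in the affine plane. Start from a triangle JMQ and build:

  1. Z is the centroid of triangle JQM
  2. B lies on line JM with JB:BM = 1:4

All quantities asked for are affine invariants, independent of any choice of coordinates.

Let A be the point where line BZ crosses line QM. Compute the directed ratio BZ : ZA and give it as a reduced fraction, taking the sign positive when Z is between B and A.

Assign J = (0, 0), M = (1, 0), Q = (0, 1) — the answer is frame-independent, so this choice is without loss of generality.
1. Z is the centroid of triangle JQM ⇒ Z = (1/3, 1/3)
2. B lies on line JM with JB:BM = 1:4 ⇒ B = (1/5, 0)
line BZ meets QM at A = (3/7, 4/7)
Z = B + t·(A−B) with t = 7/12, so BZ:ZA = 7/12:5/12

BZ:ZA = 7/5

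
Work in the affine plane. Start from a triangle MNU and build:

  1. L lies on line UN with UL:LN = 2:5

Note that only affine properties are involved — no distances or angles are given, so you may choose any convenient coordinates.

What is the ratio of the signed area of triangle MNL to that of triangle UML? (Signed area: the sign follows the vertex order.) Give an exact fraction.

[MNL]:[UML] = 5/2

Choose coordinates M = (0, 0), N = (1, 0), U = (0, 1).
1. L lies on line UN with UL:LN = 2:5 ⇒ L = (2/7, 5/7)
2·[MNL] = 5/7, 2·[UML] = 2/7
[MNL]:[UML] = 5/7:2/7 = 5/2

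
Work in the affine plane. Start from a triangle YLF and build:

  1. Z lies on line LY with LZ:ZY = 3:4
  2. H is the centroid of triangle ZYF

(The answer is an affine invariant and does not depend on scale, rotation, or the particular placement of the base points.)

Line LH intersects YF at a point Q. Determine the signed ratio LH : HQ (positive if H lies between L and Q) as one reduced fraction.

Set Y = (0, 0), L = (1, 0), F = (0, 1); any affine frame gives the same invariant.
1. Z lies on line LY with LZ:ZY = 3:4 ⇒ Z = (4/7, 0)
2. H is the centroid of triangle ZYF ⇒ H = (4/21, 1/3)
line LH meets YF at Q = (0, 7/17)
H = L + t·(Q−L) with t = 17/21, so LH:HQ = 17/21:4/21

LH:HQ = 17/4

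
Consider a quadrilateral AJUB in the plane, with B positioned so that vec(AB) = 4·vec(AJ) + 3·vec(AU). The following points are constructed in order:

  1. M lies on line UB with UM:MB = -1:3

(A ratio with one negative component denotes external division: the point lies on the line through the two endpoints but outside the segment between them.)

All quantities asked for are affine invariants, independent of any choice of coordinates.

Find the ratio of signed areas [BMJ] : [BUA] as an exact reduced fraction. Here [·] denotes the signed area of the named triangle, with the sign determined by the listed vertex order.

[BMJ]:[BUA] = 9/4

Set A = (0, 0), J = (1, 0), U = (0, 1), B = (4, 3); any affine frame gives the same invariant.
1. M lies on line UB with UM:MB = -1:3 ⇒ M = (-2, 0)
2·[BMJ] = 9, 2·[BUA] = 4
[BMJ]:[BUA] = 9:4 = 9/4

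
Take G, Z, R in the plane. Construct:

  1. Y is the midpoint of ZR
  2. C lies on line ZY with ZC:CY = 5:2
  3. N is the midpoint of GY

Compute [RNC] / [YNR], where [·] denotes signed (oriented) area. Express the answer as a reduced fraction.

Choose coordinates G = (0, 0), Z = (1, 0), R = (0, 1).
1. Y is the midpoint of ZR ⇒ Y = (1/2, 1/2)
2. C lies on line ZY with ZC:CY = 5:2 ⇒ C = (9/14, 5/14)
3. N is the midpoint of GY ⇒ N = (1/4, 1/4)
2·[RNC] = 9/28, 2·[YNR] = -1/4
[RNC]:[YNR] = 9/28:-1/4 = -9/7

[RNC]:[YNR] = -9/7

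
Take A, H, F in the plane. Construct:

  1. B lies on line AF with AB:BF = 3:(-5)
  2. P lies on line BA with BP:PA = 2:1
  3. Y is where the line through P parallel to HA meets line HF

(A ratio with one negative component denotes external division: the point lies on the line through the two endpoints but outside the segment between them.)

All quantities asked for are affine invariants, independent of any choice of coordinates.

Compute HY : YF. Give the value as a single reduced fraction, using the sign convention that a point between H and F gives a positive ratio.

Choose coordinates A = (0, 0), H = (1, 0), F = (0, 1).
1. B lies on line AF with AB:BF = 3:(-5) ⇒ B = (0, -3/2)
2. P lies on line BA with BP:PA = 2:1 ⇒ P = (0, -1/2)
3. Y is where the line through P parallel to HA meets line HF ⇒ Y = (3/2, -1/2)
Y = H + t·(F−H) with t = -1/2, so HY:YF = t:(1−t) = -1/2:3/2

HY:YF = -1/3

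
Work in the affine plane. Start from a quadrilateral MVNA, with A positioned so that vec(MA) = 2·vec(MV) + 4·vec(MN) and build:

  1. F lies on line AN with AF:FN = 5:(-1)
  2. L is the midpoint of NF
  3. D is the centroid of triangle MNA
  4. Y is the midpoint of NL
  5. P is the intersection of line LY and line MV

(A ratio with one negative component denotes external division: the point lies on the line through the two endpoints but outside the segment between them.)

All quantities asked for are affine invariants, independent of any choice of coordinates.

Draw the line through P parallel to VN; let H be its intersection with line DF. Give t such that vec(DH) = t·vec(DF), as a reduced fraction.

Choose coordinates M = (0, 0), V = (1, 0), N = (0, 1), A = (2, 4).
1. F lies on line AN with AF:FN = 5:(-1) ⇒ F = (-1/2, 1/4)
2. L is the midpoint of NF ⇒ L = (-1/4, 5/8)
3. D is the centroid of triangle MNA ⇒ D = (2/3, 5/3)
4. Y is the midpoint of NL ⇒ Y = (-1/8, 13/16)
5. P is the intersection of line LY and line MV ⇒ P = (-2/3, 0)
through P parallel to VN: direction (-1, 1); meets DF at H = (-64/93, 2/93)
H = D + t·(F−D) with t = 36/31

t = 36/31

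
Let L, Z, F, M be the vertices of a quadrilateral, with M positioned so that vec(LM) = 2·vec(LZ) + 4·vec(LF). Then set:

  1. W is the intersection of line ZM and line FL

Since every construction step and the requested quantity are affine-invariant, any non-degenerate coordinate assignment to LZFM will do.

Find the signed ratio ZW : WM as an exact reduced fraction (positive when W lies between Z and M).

Choose coordinates L = (0, 0), Z = (1, 0), F = (0, 1), M = (2, 4).
1. W is the intersection of line ZM and line FL ⇒ W = (0, -4)
W = Z + t·(M−Z) with t = -1, so ZW:WM = t:(1−t) = -1:2

ZW:WM = -1/2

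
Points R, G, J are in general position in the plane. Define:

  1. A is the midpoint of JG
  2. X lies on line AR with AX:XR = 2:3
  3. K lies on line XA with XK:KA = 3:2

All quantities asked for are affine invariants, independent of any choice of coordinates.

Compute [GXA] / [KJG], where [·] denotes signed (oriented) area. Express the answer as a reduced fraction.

Assign R = (0, 0), G = (1, 0), J = (0, 1) — the answer is frame-independent, so this choice is without loss of generality.
1. A is the midpoint of JG ⇒ A = (1/2, 1/2)
2. X lies on line AR with AX:XR = 2:3 ⇒ X = (3/10, 3/10)
3. K lies on line XA with XK:KA = 3:2 ⇒ K = (21/50, 21/50)
2·[GXA] = -1/5, 2·[KJG] = -4/25
[GXA]:[KJG] = -1/5:-4/25 = 5/4

[GXA]:[KJG] = 5/4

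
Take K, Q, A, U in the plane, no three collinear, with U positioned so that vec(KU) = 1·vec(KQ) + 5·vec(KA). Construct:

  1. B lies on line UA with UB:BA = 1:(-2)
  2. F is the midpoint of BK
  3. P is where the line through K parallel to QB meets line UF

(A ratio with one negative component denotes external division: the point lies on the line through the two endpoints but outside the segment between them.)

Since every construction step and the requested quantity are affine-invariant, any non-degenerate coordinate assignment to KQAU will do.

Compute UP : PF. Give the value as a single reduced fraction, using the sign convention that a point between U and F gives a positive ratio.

UP:PF = -8/9

Set K = (0, 0), Q = (1, 0), A = (0, 1), U = (1, 5); any affine frame gives the same invariant.
1. B lies on line UA with UB:BA = 1:(-2) ⇒ B = (2, 9)
2. F is the midpoint of BK ⇒ F = (1, 9/2)
3. P is where the line through K parallel to QB meets line UF ⇒ P = (1, 9)
P = U + t·(F−U) with t = -8, so UP:PF = t:(1−t) = -8:9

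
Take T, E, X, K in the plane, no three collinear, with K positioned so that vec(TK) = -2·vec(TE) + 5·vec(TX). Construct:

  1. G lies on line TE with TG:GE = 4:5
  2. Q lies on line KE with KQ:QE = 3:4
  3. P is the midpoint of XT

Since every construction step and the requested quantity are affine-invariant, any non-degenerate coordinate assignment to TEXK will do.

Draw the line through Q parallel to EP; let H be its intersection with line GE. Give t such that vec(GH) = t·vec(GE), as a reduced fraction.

Set T = (0, 0), E = (1, 0), X = (0, 1), K = (-2, 5); any affine frame gives the same invariant.
1. G lies on line TE with TG:GE = 4:5 ⇒ G = (4/9, 0)
2. Q lies on line KE with KQ:QE = 3:4 ⇒ Q = (-5/7, 20/7)
3. P is the midpoint of XT ⇒ P = (0, 1/2)
through Q parallel to EP: direction (-1, 1/2); meets GE at H = (5, 0)
H = G + t·(E−G) with t = 41/5

t = 41/5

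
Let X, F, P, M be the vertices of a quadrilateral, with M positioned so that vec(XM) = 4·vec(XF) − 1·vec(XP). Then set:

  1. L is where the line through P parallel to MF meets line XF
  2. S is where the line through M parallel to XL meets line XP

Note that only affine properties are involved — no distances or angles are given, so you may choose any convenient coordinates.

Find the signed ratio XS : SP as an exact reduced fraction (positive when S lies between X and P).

XS:SP = -1/2

Assign X = (0, 0), F = (1, 0), P = (0, 1), M = (4, -1) — the answer is frame-independent, so this choice is without loss of generality.
1. L is where the line through P parallel to MF meets line XF ⇒ L = (3, 0)
2. S is where the line through M parallel to XL meets line XP ⇒ S = (0, -1)
S = X + t·(P−X) with t = -1, so XS:SP = t:(1−t) = -1:2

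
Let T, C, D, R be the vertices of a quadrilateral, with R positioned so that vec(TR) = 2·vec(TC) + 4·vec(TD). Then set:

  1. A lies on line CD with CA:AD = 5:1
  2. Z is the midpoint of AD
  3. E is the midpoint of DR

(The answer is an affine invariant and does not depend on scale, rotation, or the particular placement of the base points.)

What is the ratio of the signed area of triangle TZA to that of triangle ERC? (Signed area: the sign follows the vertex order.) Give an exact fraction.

[TZA]:[ERC] = 1/30

Choose coordinates T = (0, 0), C = (1, 0), D = (0, 1), R = (2, 4).
1. A lies on line CD with CA:AD = 5:1 ⇒ A = (1/6, 5/6)
2. Z is the midpoint of AD ⇒ Z = (1/12, 11/12)
3. E is the midpoint of DR ⇒ E = (1, 5/2)
2·[TZA] = -1/12, 2·[ERC] = -5/2
[TZA]:[ERC] = -1/12:-5/2 = 1/30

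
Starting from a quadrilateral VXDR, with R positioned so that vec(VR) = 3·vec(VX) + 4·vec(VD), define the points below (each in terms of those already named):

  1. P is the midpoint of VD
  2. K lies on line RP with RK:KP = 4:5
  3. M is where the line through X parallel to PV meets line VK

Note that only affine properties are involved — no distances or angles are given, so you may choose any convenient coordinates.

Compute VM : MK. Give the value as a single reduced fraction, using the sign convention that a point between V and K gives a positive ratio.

VM:MK = 3/2

Set V = (0, 0), X = (1, 0), D = (0, 1), R = (3, 4); any affine frame gives the same invariant.
1. P is the midpoint of VD ⇒ P = (0, 1/2)
2. K lies on line RP with RK:KP = 4:5 ⇒ K = (5/3, 22/9)
3. M is where the line through X parallel to PV meets line VK ⇒ M = (1, 22/15)
M = V + t·(K−V) with t = 3/5, so VM:MK = t:(1−t) = 3/5:2/5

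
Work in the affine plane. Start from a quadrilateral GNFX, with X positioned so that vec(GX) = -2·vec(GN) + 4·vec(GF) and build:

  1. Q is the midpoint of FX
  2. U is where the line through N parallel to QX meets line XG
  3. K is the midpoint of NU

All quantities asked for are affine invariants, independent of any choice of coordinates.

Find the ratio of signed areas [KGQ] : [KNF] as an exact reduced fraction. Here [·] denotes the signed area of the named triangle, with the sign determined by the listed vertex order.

[KGQ]:[KNF] = 1/2

Choose coordinates G = (0, 0), N = (1, 0), F = (0, 1), X = (-2, 4).
1. Q is the midpoint of FX ⇒ Q = (-1, 5/2)
2. U is where the line through N parallel to QX meets line XG ⇒ U = (-3, 6)
3. K is the midpoint of NU ⇒ K = (-1, 3)
2·[KGQ] = -1/2, 2·[KNF] = -1
[KGQ]:[KNF] = -1/2:-1 = 1/2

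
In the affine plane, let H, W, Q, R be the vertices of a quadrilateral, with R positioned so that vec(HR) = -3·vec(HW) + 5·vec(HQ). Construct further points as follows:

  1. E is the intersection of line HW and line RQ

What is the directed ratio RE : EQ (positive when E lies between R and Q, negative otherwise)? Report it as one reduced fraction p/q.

RE:EQ = -5

Assign H = (0, 0), W = (1, 0), Q = (0, 1), R = (-3, 5) — the answer is frame-independent, so this choice is without loss of generality.
1. E is the intersection of line HW and line RQ ⇒ E = (3/4, 0)
E = R + t·(Q−R) with t = 5/4, so RE:EQ = t:(1−t) = 5/4:-1/4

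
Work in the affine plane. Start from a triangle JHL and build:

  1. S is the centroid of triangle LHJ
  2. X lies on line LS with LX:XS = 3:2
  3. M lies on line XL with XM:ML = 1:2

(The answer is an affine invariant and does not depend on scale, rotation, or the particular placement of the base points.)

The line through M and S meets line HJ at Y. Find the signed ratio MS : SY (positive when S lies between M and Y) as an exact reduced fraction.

MS:SY = 6/5

Set J = (0, 0), H = (1, 0), L = (0, 1); any affine frame gives the same invariant.
1. S is the centroid of triangle LHJ ⇒ S = (1/3, 1/3)
2. X lies on line LS with LX:XS = 3:2 ⇒ X = (1/5, 3/5)
3. M lies on line XL with XM:ML = 1:2 ⇒ M = (2/15, 11/15)
line MS meets HJ at Y = (1/2, 0)
S = M + t·(Y−M) with t = 6/11, so MS:SY = 6/11:5/11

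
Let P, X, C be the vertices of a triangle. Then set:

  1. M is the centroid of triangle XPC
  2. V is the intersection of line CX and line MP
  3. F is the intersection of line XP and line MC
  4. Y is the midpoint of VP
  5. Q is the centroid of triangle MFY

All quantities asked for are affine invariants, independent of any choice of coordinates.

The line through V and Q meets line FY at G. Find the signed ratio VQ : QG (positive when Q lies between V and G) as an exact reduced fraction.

Set P = (0, 0), X = (1, 0), C = (0, 1); any affine frame gives the same invariant.
1. M is the centroid of triangle XPC ⇒ M = (1/3, 1/3)
2. V is the intersection of line CX and line MP ⇒ V = (1/2, 1/2)
3. F is the intersection of line XP and line MC ⇒ F = (1/2, 0)
4. Y is the midpoint of VP ⇒ Y = (1/4, 1/4)
5. Q is the centroid of triangle MFY ⇒ Q = (13/36, 7/36)
line VQ meets FY at G = (11/32, 5/32)
Q = V + t·(G−V) with t = 8/9, so VQ:QG = 8/9:1/9

VQ:QG = 8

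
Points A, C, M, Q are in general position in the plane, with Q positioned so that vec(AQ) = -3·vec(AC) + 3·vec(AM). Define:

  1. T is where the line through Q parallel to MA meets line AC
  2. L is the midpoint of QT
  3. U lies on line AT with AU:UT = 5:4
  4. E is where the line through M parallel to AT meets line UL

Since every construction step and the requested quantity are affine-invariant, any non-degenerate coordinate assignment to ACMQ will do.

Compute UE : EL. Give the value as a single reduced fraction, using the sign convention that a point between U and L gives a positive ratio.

UE:EL = 2

Assign A = (0, 0), C = (1, 0), M = (0, 1), Q = (-3, 3) — the answer is frame-independent, so this choice is without loss of generality.
1. T is where the line through Q parallel to MA meets line AC ⇒ T = (-3, 0)
2. L is the midpoint of QT ⇒ L = (-3, 3/2)
3. U lies on line AT with AU:UT = 5:4 ⇒ U = (-5/3, 0)
4. E is where the line through M parallel to AT meets line UL ⇒ E = (-23/9, 1)
E = U + t·(L−U) with t = 2/3, so UE:EL = t:(1−t) = 2/3:1/3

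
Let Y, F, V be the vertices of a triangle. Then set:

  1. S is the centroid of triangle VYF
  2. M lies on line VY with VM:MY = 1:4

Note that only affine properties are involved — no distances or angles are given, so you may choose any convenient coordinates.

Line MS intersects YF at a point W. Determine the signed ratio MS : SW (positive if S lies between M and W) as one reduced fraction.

Choose coordinates Y = (0, 0), F = (1, 0), V = (0, 1).
1. S is the centroid of triangle VYF ⇒ S = (1/3, 1/3)
2. M lies on line VY with VM:MY = 1:4 ⇒ M = (0, 4/5)
line MS meets YF at W = (4/7, 0)
S = M + t·(W−M) with t = 7/12, so MS:SW = 7/12:5/12

MS:SW = 7/5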